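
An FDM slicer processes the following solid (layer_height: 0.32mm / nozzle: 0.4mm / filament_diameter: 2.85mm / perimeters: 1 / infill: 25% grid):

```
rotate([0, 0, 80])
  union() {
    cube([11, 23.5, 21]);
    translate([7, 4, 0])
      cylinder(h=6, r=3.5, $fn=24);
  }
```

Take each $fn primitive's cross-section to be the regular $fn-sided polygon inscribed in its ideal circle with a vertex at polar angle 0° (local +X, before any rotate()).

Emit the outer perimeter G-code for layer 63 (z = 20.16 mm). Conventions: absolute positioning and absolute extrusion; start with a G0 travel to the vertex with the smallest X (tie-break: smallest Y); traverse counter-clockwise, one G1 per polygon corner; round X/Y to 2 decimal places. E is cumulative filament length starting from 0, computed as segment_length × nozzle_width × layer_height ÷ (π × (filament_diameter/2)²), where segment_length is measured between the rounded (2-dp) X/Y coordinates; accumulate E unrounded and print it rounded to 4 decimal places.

G0 X-23.14 Y4.08 Z20.16
G1 X0.00 Y0.00 E0.4715
G1 X1.91 Y10.83 E0.6921
G1 X-21.23 Y14.91 E1.1636
G1 X-23.14 Y4.08 E1.3842

At z = 20.16 mm: the cube (footprint 11×23.5) is included at this height; the cylinder at (7, 4) does not reach this height (z outside [0, 6]); Taking the union: only the 11×23.5 cube is present, so the union is just that shape — 1 connected region; (whole slice rotated 80° about Z — lengths, areas and connectivity unchanged). The outline is a single polygon with 4 vertices. Extrusion per mm of travel: 0.4 × 0.32 / (π × 1.425²) = 0.020065. Accumulating E over each segment gives final E = 1.3842.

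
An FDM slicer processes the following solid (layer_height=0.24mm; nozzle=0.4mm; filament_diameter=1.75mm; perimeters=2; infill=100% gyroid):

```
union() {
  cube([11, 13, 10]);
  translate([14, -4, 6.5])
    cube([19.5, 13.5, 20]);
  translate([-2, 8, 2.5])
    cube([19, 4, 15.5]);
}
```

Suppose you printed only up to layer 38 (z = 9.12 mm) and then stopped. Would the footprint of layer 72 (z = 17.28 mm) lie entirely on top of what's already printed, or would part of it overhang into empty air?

entirely on top

Compare the two slices. At z = 9.12: the cube is present — its section is the full 11×13 rectangle (area 143.00 mm²); the cube at (14, -4) is present — its section is the full 19.5×13.5 rectangle (area 263.25 mm²); the cube at (-2, 8) is present — its section is the full 19×4 rectangle (area 76.00 mm²); Taking the union: the regions partially overlap — summed areas 482.25 mm² minus the doubly-counted overlap 48.50 mm² gives 433.75 mm² — area = 433.75 mm². At z = 17.28: the cube is absent (z outside [0, 10]); the 19.5×13.5 cube at (14, -4) contributes its full rectangle (area 263.25 mm²); the 19×4 cube at (-2, 8) contributes its full rectangle (area 76.00 mm²); Taking the union: the regions partially overlap — summed areas 339.25 mm² minus the doubly-counted overlap 4.50 mm² gives 334.75 mm² — area = 334.75 mm². Checking containment: the cross-section at z = 17.28 is a subset of the cross-section at z = 9.12.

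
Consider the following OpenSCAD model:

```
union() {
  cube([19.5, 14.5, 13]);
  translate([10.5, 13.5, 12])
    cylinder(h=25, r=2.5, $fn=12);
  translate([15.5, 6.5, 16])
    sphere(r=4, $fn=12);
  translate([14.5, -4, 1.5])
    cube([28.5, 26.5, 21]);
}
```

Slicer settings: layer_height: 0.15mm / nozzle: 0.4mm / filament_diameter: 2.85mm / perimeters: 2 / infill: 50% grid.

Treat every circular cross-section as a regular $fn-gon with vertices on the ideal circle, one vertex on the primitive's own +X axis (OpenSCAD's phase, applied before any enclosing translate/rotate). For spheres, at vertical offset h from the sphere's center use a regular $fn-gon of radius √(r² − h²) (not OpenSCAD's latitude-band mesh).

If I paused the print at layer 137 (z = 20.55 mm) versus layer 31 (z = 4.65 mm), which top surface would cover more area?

layer 31 (z = 4.65 mm)

Layer 137 (z = 20.55): the cube does not reach this height (z outside [0, 13]); the r=2.5 cylinder at (10.5, 13.5) contributes a regular 12-gon of circumradius 2.5 (area = (12/2)·2.500²·sin(360°/12) = 18.75 mm²); the sphere at (15.5, 6.5) is not intersected at this z (|z−center|=4.550 > r=4); the cube at (14.5, -4) is present — its section is the full 28.5×26.5 rectangle (area 755.25 mm²); Merging all regions: the 2 present regions are separate (no shared area or edge), so areas and boundary lengths simply add and each stays a separate island — area = 774.00 mm². So its area = 774.00 mm². Layer 31 (z = 4.65): the cube is present — its section is the full 19.5×14.5 rectangle (area 282.75 mm²); the cylinder at (10.5, 13.5) is not intersected at this z (z outside [12, 37]); the sphere at (15.5, 6.5) is not intersected at this z (|z−center|=11.350 > r=4); the cube at (14.5, -4) is present — its section is the full 28.5×26.5 rectangle (area 755.25 mm²); Taking the union: the regions partially overlap — summed areas 1038.00 mm² minus the doubly-counted overlap 72.50 mm² gives 965.50 mm² — area = 965.50 mm². So its area = 965.50 mm². Layer 31 is larger (965.50 vs 774.00 mm²).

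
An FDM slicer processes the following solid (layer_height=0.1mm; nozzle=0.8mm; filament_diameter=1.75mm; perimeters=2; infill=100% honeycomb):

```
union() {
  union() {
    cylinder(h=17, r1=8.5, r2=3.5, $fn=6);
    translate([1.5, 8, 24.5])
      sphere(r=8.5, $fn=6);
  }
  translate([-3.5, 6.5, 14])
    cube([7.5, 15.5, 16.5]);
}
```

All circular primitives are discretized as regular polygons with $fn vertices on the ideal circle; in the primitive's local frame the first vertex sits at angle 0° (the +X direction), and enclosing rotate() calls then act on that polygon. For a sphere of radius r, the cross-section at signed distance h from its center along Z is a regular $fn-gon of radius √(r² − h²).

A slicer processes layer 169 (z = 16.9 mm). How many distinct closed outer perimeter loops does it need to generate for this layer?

2

At z = 16.9 mm: the cone (r1=8.5→r2=3.5) has section circumradius 3.529 here — a regular 6-gon; the r=8.5 sphere at (1.5, 8) slices to a regular 6-gon of circumradius 3.807 (√(r²−h²) with h=7.6 from center); Taking the union: the 2 present regions are separate (no shared area or edge), so areas and boundary lengths simply add and each stays a separate island — 2 connected regions; the cube at (-3.5, 6.5) is present — its section is the full 7.5×15.5 rectangle; Combining (union): the regions partially overlap (shared area 26.15 mm²), so overlapping operands fuse into one piece — 2 connected regions. The result has 2 disconnected regions.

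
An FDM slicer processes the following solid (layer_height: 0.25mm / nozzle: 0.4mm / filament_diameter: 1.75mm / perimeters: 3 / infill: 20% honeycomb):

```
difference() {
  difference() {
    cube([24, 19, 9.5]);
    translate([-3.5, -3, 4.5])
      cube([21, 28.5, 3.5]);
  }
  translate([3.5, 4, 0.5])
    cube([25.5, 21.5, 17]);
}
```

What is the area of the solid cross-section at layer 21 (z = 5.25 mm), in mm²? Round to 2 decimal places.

26.00 mm²

At z = 5.25 mm: the cube is present — its section is the full 24×19 rectangle (area 456.00 mm²); the cube at (-3.5, -3) is present — its section is the full 21×28.5 rectangle (area 598.50 mm²); Subtracting the remaining from the first: starting from the 24×19 cube (456.00 mm²), the 21×28.5 cube at (-3.5, -3) partially overlaps it — only the 332.50 mm² overlap (of its 598.50 mm²) is removed, clipping the outline — area = 123.50 mm²; the 25.5×21.5 cube at (3.5, 4) contributes its full rectangle (area 548.25 mm²); Subtracting the remaining from the first: starting from the result so far (123.50 mm²), the 25.5×21.5 cube at (3.5, 4) partially overlaps it — only the 97.50 mm² overlap (of its 548.25 mm²) is removed, clipping the outline — area = 26.00 mm². Overall, the cross-section is a single solid region. Net area = 26.00 mm².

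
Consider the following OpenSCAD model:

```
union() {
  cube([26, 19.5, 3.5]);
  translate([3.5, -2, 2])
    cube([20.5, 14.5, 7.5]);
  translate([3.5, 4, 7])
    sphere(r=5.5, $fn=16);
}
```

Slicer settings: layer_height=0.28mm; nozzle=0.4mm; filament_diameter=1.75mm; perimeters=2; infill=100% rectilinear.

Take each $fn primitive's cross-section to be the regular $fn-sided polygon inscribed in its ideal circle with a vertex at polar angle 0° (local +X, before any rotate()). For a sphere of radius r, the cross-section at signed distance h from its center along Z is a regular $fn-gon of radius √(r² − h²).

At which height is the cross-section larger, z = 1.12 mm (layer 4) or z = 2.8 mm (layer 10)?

layer 10 (z = 2.8 mm)

Layer 4 (z = 1.12): the 26×19.5 cube contributes its full rectangle (area 507.00 mm²); the cube at (3.5, -2) is absent (z outside [2, 9.5]); the sphere at (3.5, 4) is absent (|z−center|=5.880 > r=5.5); Merging all regions: only the 26×19.5 cube is present, so the union is just that shape — area = 507.00 mm². So its area = 507.00 mm². Layer 10 (z = 2.8): the cube (footprint 26×19.5) is included at this height (area 507.00 mm²); the cube at (3.5, -2) is present — its section is the full 20.5×14.5 rectangle (area 297.25 mm²); the sphere at (3.5, 4): section is a regular 16-gon, circumradius = √(r²−h²) = √(5.5²−4.2²) = 3.551 (area = (16/2)·3.551²·sin(360°/16) = 38.61 mm²); Taking the union: the regions partially overlap — summed areas 842.86 mm² minus the doubly-counted overlap 294.84 mm² gives 548.01 mm² — area = 548.01 mm². So its area = 548.01 mm². Layer 10 is larger (548.01 vs 507.00 mm²).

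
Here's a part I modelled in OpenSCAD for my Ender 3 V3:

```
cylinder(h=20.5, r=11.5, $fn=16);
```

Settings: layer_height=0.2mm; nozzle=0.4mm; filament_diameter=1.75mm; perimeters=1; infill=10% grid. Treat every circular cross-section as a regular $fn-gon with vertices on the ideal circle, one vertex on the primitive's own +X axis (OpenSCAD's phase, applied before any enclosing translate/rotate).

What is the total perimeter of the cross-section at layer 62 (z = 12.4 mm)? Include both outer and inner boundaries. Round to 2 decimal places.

At z = 12.4 mm: the r=11.5 cylinder gives a regular 16-gon of circumradius 11.5 (constant along its height) (perimeter = 2·16·11.500·sin(180°/16) = 71.79 mm). Overall, the cross-section is a single solid region. Total boundary length (outer) = 71.79 mm.

71.79 mm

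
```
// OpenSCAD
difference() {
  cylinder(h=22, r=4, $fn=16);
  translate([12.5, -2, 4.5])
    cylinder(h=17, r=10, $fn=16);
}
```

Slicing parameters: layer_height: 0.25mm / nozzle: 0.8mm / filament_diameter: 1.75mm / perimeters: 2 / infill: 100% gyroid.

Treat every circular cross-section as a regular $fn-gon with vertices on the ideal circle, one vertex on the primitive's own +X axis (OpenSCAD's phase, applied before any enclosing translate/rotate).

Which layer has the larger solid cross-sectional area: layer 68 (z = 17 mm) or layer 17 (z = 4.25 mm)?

layer 17 (z = 4.25 mm)

Layer 68 (z = 17): the r=4 cylinder gives a regular 16-gon of circumradius 4 (constant along its height) (area = (16/2)·4.000²·sin(360°/16) = 48.98 mm²); the r=10 cylinder at (12.5, -2) gives a regular 16-gon of circumradius 10 (constant along its height) (area = (16/2)·10.000²·sin(360°/16) = 306.15 mm²); Taking the first minus the rest: starting from the r=4 cylinder (48.98 mm²), the r=10 cylinder at (12.5, -2) partially overlaps it — only the 3.94 mm² overlap (of its 306.15 mm²) is removed, clipping the outline — area = 45.04 mm². So its area = 45.04 mm². Layer 17 (z = 4.25): the cylinder: section is a regular 16-gon, circumradius r=4 (area = (16/2)·4.000²·sin(360°/16) = 48.98 mm²); the cylinder at (12.5, -2) does not reach this height (z outside [4.5, 21.5]); Subtracting the remaining from the first: none of the subtracted shapes is present at this height, so the r=4 cylinder is unchanged — area = 48.98 mm². So its area = 48.98 mm². Layer 17 is larger (48.98 vs 45.04 mm²).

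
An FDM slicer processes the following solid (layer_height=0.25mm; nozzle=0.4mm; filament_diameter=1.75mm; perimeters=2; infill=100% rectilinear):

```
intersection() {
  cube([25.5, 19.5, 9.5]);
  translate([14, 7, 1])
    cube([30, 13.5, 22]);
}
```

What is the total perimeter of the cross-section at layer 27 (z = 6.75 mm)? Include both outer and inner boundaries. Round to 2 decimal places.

At z = 6.75 mm: the cube is present — its section is the full 25.5×19.5 rectangle (perimeter 90.00 mm); the cube at (14, 7) (footprint 30×13.5) is included at this height (perimeter 87.00 mm); Keeping only the common overlap: the 30×13.5 cube at (14, 7) partially overlaps the 25.5×19.5 cube; clipping to the common part keeps 143.75 mm² — boundary = 48.00 mm. Overall, the cross-section is a single solid region. Total boundary length (outer) = 48.00 mm.

48.00 mm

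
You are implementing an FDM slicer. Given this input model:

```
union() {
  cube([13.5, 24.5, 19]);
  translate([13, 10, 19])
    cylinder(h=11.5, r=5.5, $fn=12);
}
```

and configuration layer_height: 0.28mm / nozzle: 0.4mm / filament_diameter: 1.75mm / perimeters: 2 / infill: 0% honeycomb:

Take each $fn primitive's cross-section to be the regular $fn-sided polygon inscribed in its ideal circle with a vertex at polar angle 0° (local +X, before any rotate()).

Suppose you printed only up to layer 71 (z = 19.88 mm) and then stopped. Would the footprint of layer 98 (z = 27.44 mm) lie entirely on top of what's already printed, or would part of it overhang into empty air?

entirely on top

Compare the two slices. At z = 19.88: the cube does not reach this height (z outside [0, 19]); the r=5.5 cylinder at (13, 10) gives a regular 12-gon of circumradius 5.5 (constant along its height) (area = (12/2)·5.500²·sin(360°/12) = 90.75 mm²); Combining (union): only the r=5.5 cylinder at (13, 10) is present, so the union is just that shape — area = 90.75 mm². At z = 27.44: the cube is absent (z outside [0, 19]); the cylinder at (13, 10): section is a regular 12-gon, circumradius r=5.5 (area = (12/2)·5.500²·sin(360°/12) = 90.75 mm²); Combining (union): only the r=5.5 cylinder at (13, 10) is present, so the union is just that shape — area = 90.75 mm². Checking containment: the cross-section at z = 27.44 is a subset of the cross-section at z = 19.88.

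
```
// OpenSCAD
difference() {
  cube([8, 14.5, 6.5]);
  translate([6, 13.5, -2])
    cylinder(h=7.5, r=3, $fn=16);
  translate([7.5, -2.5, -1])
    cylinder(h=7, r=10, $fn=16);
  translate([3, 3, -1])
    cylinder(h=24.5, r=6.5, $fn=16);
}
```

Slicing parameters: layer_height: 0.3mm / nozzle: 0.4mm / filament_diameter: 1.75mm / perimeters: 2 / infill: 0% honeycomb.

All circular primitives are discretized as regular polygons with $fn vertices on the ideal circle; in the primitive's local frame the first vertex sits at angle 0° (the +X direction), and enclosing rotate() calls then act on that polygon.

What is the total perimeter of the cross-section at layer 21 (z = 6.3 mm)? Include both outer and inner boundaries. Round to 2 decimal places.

At z = 6.3 mm: the cube (footprint 8×14.5) is included at this height (perimeter 45.00 mm); the cylinder at (6, 13.5) is absent (z outside [-2, 5.5]); the cylinder at (7.5, -2.5) is not intersected at this z (z outside [-1, 6]); the cylinder at (3, 3): section is a regular 16-gon, circumradius r=6.5 (perimeter = 2·16·6.500·sin(180°/16) = 40.58 mm); After the difference (first − rest): starting from the 8×14.5 cube, the r=6.5 cylinder at (3, 3) partially overlaps it — only the 71.01 mm² overlap (of its 129.35 mm²) is removed, clipping the outline — boundary = 30.30 mm. Overall, the cross-section is a single solid region. Total boundary length (outer) = 30.30 mm.

30.30 mm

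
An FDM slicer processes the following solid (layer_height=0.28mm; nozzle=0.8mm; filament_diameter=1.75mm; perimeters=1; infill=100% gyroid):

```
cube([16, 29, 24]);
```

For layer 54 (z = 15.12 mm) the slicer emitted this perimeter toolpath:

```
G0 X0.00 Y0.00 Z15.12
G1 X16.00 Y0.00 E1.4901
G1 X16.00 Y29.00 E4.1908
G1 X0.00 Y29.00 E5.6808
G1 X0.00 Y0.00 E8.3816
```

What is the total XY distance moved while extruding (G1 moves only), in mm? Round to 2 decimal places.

Sum the Euclidean lengths of each G1 segment: total = 90.00 mm.

90.00 mm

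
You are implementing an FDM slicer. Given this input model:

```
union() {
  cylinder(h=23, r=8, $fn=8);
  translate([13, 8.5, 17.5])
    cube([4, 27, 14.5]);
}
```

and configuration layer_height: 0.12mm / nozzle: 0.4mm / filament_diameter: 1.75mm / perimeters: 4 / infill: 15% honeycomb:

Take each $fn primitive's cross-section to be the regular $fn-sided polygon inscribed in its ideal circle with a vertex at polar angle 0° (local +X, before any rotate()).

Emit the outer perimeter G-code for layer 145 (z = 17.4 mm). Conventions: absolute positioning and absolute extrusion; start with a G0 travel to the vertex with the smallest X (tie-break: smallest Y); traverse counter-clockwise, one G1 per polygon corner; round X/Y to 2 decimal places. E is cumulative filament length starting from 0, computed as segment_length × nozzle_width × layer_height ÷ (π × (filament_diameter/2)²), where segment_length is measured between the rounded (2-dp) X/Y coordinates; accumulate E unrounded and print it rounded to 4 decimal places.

G0 X-8.00 Y0.00 Z17.40
G1 X-5.66 Y-5.66 E0.1222
G1 X0.00 Y-8.00 E0.2444
G1 X5.66 Y-5.66 E0.3667
G1 X8.00 Y0.00 E0.4889
G1 X5.66 Y5.66 E0.6111
G1 X0.00 Y8.00 E0.7333
G1 X-5.66 Y5.66 E0.8556
G1 X-8.00 Y0.00 E0.9778

At z = 17.4 mm: the r=8 cylinder gives a regular 8-gon of circumradius 8 (constant along its height); the cube at (13, 8.5) does not reach this height (z outside [17.5, 32]); Merging all regions: only the r=8 cylinder is present, so the union is just that shape — 1 connected region. The outline is a single polygon with 8 vertices. Extrusion per mm of travel: 0.4 × 0.12 / (π × 0.875²) = 0.019956. Accumulating E over each segment gives final E = 0.9778.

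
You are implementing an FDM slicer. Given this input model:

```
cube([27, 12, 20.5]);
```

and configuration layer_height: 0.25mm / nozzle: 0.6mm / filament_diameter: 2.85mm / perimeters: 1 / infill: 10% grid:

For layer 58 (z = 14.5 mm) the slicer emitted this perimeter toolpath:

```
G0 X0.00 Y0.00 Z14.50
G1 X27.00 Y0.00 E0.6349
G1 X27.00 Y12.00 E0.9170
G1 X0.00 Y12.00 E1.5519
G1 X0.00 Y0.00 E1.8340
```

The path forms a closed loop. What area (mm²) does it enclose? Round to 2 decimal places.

324.00 mm²

Apply the shoelace formula to the sequence of (X, Y) vertices; enclosed area = 324.00 mm².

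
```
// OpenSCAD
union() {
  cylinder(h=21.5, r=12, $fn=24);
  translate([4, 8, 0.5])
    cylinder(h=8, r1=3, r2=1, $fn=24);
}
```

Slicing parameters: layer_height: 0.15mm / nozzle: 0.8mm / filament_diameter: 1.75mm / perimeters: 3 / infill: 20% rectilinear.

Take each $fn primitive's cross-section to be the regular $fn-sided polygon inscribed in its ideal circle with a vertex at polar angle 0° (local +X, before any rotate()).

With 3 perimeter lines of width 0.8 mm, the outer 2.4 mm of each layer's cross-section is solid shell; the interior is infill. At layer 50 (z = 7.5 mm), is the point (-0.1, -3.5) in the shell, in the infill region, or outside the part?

infill

At z = 7.5 mm: the r=12 cylinder gives a regular 24-gon of circumradius 12 (constant along its height); the cone at (4, 8) contributes a regular 24-gon of circumradius 1.250 (interpolated between r1=3 and r2=1 at t=0.875); Merging all regions: the cone at (4, 8) lies entirely inside the r=12 cylinder, so the union is just the r=12 cylinder — 1 connected region. Overall, the cross-section is a single solid region. The nearest boundary edge runs (-0.00, -12.00)→(-3.11, -11.59); distance from the point to it = 8.41 mm. The point is inside the cross-section and 8.41 mm from the nearest boundary — more than the 2.4 mm shell width (3 × 0.8), so it's in the infill interior.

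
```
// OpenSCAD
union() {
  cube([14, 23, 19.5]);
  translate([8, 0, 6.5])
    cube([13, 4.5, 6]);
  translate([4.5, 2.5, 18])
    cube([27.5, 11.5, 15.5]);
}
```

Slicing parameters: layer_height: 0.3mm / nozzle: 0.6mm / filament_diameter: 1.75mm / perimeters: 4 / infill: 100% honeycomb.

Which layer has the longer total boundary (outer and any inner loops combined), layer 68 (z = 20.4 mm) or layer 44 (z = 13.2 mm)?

layer 68 (z = 20.4 mm)

Layer 68 (z = 20.4): the cube is absent (z outside [0, 19.5]); the cube at (8, 0) is not intersected at this z (z outside [6.5, 12.5]); the cube at (4.5, 2.5) is present — its section is the full 27.5×11.5 rectangle (perimeter 78.00 mm); Merging all regions: only the 27.5×11.5 cube at (4.5, 2.5) is present, so the union is just that shape — boundary = 78.00 mm. So its perimeter = 78.00 mm. Layer 44 (z = 13.2): the cube is present — its section is the full 14×23 rectangle (perimeter 74.00 mm); the cube at (8, 0) is absent (z outside [6.5, 12.5]); the cube at (4.5, 2.5) is absent (z outside [18, 33.5]); Merging all regions: only the 14×23 cube is present, so the union is just that shape — boundary = 74.00 mm. So its perimeter = 74.00 mm. Layer 68 is larger (78.00 vs 74.00 mm).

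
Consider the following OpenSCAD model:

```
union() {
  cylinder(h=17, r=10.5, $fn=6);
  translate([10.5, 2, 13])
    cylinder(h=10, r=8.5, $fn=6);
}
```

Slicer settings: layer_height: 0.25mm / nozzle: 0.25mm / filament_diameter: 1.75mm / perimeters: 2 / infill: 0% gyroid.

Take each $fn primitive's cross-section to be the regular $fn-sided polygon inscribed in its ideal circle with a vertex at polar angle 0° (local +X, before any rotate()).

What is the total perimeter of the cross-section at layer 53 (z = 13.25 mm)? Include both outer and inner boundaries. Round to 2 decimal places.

81.15 mm

At z = 13.25 mm: the r=10.5 cylinder gives a regular 6-gon of circumradius 10.5 (constant along its height) (perimeter = 2·6·10.500·sin(180°/6) = 63.00 mm); the r=8.5 cylinder at (10.5, 2) contributes a regular 6-gon of circumradius 8.5 (perimeter = 2·6·8.500·sin(180°/6) = 51.00 mm); Merging all regions: the regions partially overlap (shared area 60.84 mm²), so the edge portions inside another operand are dropped and the merged outline is re-measured after clipping — boundary = 81.15 mm. Overall, the cross-section is a single solid region. Total boundary length (outer) = 81.15 mm.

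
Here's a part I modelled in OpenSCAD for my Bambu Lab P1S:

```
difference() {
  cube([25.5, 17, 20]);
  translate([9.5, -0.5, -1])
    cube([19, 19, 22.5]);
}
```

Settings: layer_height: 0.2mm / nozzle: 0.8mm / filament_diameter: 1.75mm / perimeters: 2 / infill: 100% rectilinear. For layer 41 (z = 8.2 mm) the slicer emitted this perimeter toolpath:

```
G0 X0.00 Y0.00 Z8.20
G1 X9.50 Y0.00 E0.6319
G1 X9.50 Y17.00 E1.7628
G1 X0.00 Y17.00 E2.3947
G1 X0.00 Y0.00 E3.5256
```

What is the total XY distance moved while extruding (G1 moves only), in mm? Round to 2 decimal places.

53.00 mm

Sum the Euclidean lengths of each G1 segment: total = 53.00 mm.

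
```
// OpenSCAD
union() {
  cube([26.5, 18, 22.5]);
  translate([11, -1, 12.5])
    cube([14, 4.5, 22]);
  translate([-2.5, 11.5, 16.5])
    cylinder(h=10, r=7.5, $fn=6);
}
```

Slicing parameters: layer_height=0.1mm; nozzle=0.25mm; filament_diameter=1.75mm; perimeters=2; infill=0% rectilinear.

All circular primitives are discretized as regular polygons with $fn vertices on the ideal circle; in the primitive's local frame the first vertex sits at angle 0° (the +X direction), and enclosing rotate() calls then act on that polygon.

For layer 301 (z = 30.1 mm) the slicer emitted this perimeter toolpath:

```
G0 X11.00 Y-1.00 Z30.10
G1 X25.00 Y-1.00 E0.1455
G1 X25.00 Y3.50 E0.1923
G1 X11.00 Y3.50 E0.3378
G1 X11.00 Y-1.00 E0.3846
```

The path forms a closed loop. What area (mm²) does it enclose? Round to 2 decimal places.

Apply the shoelace formula to the sequence of (X, Y) vertices; enclosed area = 63.00 mm².

63.00 mm²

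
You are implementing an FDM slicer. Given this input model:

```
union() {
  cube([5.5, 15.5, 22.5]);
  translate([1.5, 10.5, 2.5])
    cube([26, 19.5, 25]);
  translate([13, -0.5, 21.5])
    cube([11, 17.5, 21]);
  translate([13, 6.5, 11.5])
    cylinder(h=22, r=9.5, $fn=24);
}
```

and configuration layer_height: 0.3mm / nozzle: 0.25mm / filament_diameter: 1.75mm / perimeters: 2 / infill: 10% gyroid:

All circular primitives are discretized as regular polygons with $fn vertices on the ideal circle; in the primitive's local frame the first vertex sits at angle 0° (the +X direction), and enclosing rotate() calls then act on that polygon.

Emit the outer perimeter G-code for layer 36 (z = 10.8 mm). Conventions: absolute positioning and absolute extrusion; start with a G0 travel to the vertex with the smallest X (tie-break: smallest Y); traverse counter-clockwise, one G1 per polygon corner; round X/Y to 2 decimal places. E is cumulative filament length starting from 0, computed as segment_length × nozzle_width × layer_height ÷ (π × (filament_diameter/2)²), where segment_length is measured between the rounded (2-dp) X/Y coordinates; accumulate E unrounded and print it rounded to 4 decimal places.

At z = 10.8 mm: the 5.5×15.5 cube contributes its full rectangle; the cube at (1.5, 10.5) (footprint 26×19.5) is included at this height; the cube at (13, -0.5) is not intersected at this z (z outside [21.5, 42.5]); the cylinder at (13, 6.5) is not intersected at this z (z outside [11.5, 33.5]); Taking the union: the regions partially overlap (shared area 20.00 mm²), so overlapping operands fuse into one piece — 1 connected region. The outline is a single polygon with 8 vertices. Extrusion per mm of travel: 0.25 × 0.3 / (π × 0.875²) = 0.031181. Accumulating E over each segment gives final E = 3.5859.

G0 X0.00 Y0.00 Z10.80
G1 X5.50 Y0.00 E0.1715
G1 X5.50 Y10.50 E0.4989
G1 X27.50 Y10.50 E1.1849
G1 X27.50 Y30.00 E1.7929
G1 X1.50 Y30.00 E2.6036
G1 X1.50 Y15.50 E3.0558
G1 X0.00 Y15.50 E3.1025
G1 X0.00 Y0.00 E3.5859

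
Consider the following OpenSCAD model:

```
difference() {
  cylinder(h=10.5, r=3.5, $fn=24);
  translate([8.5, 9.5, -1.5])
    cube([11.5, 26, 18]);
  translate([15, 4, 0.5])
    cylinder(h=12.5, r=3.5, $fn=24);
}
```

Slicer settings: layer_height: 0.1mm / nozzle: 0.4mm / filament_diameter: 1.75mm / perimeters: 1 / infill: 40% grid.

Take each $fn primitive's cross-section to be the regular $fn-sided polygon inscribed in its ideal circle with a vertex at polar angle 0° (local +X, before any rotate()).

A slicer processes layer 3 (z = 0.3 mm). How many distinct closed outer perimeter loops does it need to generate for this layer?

1

At z = 0.3 mm: the r=3.5 cylinder contributes a regular 24-gon of circumradius 3.5; the cube at (8.5, 9.5) (footprint 11.5×26) is included at this height; the cylinder at (15, 4) does not reach this height (z outside [0.5, 13]); Subtracting the remaining from the first: starting from the r=3.5 cylinder, the 11.5×26 cube at (8.5, 9.5) misses the remaining region (no effect) — 1 connected region. The result has 1 disconnected region.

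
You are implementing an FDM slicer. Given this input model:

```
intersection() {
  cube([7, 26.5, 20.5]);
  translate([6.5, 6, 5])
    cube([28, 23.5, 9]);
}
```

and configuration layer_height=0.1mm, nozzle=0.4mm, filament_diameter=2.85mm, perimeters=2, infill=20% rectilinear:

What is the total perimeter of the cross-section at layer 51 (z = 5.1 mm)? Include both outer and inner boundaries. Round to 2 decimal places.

42.00 mm

At z = 5.1 mm: the cube is present — its section is the full 7×26.5 rectangle (perimeter 67.00 mm); the cube at (6.5, 6) is present — its section is the full 28×23.5 rectangle (perimeter 103.00 mm); After intersecting: the 28×23.5 cube at (6.5, 6) partially overlaps the 7×26.5 cube; clipping to the common part keeps 10.25 mm² — boundary = 42.00 mm. Overall, the cross-section is a single solid region. Total boundary length (outer) = 42.00 mm.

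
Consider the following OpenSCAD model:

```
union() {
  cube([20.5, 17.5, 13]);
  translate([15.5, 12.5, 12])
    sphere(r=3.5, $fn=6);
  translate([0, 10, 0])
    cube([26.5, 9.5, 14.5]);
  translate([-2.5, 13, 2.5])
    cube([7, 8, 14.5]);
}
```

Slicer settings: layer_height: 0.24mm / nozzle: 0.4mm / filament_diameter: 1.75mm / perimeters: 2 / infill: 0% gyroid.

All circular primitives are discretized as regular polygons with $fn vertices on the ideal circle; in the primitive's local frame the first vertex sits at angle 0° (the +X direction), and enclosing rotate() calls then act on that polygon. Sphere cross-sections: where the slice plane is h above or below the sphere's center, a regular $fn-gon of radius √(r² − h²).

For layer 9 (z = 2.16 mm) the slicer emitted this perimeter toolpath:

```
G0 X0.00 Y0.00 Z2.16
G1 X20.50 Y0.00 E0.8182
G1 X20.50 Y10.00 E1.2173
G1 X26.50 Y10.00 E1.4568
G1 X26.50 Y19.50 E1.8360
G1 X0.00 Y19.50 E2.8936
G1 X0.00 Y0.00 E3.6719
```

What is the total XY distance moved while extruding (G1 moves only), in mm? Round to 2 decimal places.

Sum the Euclidean lengths of each G1 segment: total = 92.00 mm.

92.00 mm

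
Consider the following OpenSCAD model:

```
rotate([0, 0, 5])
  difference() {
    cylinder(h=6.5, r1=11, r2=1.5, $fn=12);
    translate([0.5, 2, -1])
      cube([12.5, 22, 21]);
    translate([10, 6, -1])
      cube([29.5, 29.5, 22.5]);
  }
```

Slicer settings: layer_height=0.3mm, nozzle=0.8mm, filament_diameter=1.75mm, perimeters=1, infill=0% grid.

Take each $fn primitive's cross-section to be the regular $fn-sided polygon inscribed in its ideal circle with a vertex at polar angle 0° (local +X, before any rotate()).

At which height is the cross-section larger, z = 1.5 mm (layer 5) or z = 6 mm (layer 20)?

layer 5 (z = 1.5 mm)

Layer 5 (z = 1.5): the cone contributes a regular 12-gon of circumradius 8.808 (interpolated between r1=11 and r2=1.5 at t=0.231) (area = (12/2)·8.808²·sin(360°/12) = 232.73 mm²); the 12.5×22 cube at (0.5, 2) contributes its full rectangle (area 275.00 mm²); the cube at (10, 6) (footprint 29.5×29.5) is included at this height (area 870.25 mm²); After the difference (first − rest): starting from the cone (232.73 mm²), the 12.5×22 cube at (0.5, 2) partially overlaps it — only the 37.73 mm² overlap (of its 275.00 mm²) is removed, clipping the outline; the 29.5×29.5 cube at (10, 6) misses the remaining region (no effect) — area = 194.99 mm²; (rotated 5° about Z; rotation is an isometry so areas/perimeters/island counts are preserved). So its area = 194.99 mm². Layer 20 (z = 6): the cone contributes a regular 12-gon of circumradius 2.231 (interpolated between r1=11 and r2=1.5 at t=0.923) (area = (12/2)·2.231²·sin(360°/12) = 14.93 mm²); the cube at (0.5, 2) (footprint 12.5×22) is included at this height (area 275.00 mm²); the cube at (10, 6) (footprint 29.5×29.5) is included at this height (area 870.25 mm²); Subtracting the remaining from the first: starting from the cone (14.93 mm²), the 12.5×22 cube at (0.5, 2) partially overlaps it — only the 0.02 mm² overlap (of its 275.00 mm²) is removed, clipping the outline; the 29.5×29.5 cube at (10, 6) misses the remaining region (no effect) — area = 14.91 mm²; (whole slice rotated 5° about Z — lengths, areas and connectivity unchanged). So its area = 14.91 mm². Layer 5 is larger (194.99 vs 14.91 mm²).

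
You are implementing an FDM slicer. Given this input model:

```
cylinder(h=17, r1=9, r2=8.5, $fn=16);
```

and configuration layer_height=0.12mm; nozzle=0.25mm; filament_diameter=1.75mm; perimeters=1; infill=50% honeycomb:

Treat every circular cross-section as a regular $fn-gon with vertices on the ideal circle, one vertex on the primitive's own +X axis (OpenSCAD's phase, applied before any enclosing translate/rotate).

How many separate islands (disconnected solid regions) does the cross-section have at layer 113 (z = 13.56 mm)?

At z = 13.56 mm: the cone: at t=0.798 of its height the radius interpolates to r₁+(r₂−r₁)t = 8.601, giving a regular 16-gon of that circumradius. Overall, the cross-section is a single solid region. Island count = 1.

1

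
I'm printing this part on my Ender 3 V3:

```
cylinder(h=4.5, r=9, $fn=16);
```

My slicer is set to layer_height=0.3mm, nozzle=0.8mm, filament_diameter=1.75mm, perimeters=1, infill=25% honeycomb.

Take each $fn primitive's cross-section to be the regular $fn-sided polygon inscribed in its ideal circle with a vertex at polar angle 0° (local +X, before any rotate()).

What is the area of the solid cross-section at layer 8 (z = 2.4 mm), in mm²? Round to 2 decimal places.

247.98 mm²

At z = 2.4 mm: the r=9 cylinder gives a regular 16-gon of circumradius 9 (constant along its height) (area = (16/2)·9.000²·sin(360°/16) = 247.98 mm²). Overall, the cross-section is a single solid region. Net area = 247.98 mm².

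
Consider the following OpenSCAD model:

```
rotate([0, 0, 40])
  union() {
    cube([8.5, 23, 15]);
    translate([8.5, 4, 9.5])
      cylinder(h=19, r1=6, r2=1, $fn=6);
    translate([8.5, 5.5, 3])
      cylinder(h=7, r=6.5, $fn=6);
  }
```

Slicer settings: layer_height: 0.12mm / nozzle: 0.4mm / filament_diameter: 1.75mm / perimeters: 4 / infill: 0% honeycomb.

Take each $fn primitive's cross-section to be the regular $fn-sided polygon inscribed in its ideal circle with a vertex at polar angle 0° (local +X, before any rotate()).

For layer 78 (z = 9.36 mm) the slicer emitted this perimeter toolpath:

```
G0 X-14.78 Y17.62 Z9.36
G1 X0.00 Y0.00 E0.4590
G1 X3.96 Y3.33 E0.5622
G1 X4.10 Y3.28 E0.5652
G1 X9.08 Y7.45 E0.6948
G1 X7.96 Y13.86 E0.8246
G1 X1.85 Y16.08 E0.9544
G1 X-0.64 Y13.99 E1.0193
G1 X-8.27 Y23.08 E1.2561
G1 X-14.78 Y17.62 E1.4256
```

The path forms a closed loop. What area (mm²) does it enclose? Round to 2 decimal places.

Apply the shoelace formula to the sequence of (X, Y) vertices; enclosed area = 250.75 mm².

250.75 mm²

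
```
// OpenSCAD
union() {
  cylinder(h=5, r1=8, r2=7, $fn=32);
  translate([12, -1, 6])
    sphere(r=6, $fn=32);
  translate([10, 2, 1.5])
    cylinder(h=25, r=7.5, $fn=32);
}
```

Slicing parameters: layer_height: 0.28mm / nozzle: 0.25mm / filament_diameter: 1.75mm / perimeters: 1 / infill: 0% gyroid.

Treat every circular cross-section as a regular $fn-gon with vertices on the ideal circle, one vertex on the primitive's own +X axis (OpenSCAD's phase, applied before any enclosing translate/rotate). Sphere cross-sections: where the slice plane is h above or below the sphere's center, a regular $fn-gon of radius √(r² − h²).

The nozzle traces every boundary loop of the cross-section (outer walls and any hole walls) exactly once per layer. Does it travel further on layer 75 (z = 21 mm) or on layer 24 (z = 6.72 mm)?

Layer 75 (z = 21): the cone is absent (z outside [0, 5]); the sphere at (12, -1) is not intersected at this z (|z−center|=15.000 > r=6); the r=7.5 cylinder at (10, 2) gives a regular 32-gon of circumradius 7.5 (constant along its height) (perimeter = 2·32·7.500·sin(180°/32) = 47.05 mm); Merging all regions: only the r=7.5 cylinder at (10, 2) is present, so the union is just that shape — boundary = 47.05 mm. So its perimeter = 47.05 mm. Layer 24 (z = 6.72): the cone is absent (z outside [0, 5]); the r=6 sphere at (12, -1) slices to a regular 32-gon of circumradius 5.957 (√(r²−h²) with h=0.72 from center) (perimeter = 2·32·5.957·sin(180°/32) = 37.37 mm); the r=7.5 cylinder at (10, 2) gives a regular 32-gon of circumradius 7.5 (constant along its height) (perimeter = 2·32·7.500·sin(180°/32) = 47.05 mm); Taking the union: the regions partially overlap (shared area 90.76 mm²), so the edge portions inside another operand are dropped and the merged outline is re-measured after clipping — boundary = 50.17 mm. So its perimeter = 50.17 mm. Layer 24 is larger (50.17 vs 47.05 mm).

layer 24 (z = 6.72 mm)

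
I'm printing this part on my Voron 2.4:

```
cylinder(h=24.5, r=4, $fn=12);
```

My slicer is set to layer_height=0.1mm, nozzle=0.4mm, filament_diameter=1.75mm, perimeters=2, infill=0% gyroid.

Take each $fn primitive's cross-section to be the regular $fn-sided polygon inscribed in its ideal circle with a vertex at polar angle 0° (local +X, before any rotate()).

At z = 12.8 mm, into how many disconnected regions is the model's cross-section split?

1

At z = 12.8 mm: the r=4 cylinder contributes a regular 12-gon of circumradius 4. The result has 1 disconnected region.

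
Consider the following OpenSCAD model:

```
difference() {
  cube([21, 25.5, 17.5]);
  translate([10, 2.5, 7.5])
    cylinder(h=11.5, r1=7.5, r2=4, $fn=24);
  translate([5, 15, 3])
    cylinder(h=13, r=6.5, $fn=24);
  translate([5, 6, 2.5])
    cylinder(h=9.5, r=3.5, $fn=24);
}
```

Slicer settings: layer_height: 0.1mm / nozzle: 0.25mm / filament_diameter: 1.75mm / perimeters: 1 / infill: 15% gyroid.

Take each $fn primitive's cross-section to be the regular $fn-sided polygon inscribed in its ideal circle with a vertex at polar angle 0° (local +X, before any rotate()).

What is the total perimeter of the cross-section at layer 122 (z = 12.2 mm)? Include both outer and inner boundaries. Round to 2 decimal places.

At z = 12.2 mm: the cube (footprint 21×25.5) is included at this height (perimeter 93.00 mm); the cone at (10, 2.5) contributes a regular 24-gon of circumradius 6.070 (interpolated between r1=7.5 and r2=4 at t=0.409) (perimeter = 2·24·6.070·sin(180°/24) = 38.03 mm); the r=6.5 cylinder at (5, 15) gives a regular 24-gon of circumradius 6.5 (constant along its height) (perimeter = 2·24·6.500·sin(180°/24) = 40.72 mm); the cylinder at (5, 6) is absent (z outside [2.5, 12]); After the difference (first − rest): starting from the 21×25.5 cube, the cone at (10, 2.5) partially overlaps it — only the 86.49 mm² overlap (of its 114.42 mm²) is removed, clipping the outline; the r=6.5 cylinder at (5, 15) partially overlaps it — only the 123.04 mm² overlap (of its 131.22 mm²) is removed, clipping the outline — boundary = 129.97 mm. Overall, the cross-section is a single solid region. Total boundary length (outer) = 129.97 mm.

129.97 mm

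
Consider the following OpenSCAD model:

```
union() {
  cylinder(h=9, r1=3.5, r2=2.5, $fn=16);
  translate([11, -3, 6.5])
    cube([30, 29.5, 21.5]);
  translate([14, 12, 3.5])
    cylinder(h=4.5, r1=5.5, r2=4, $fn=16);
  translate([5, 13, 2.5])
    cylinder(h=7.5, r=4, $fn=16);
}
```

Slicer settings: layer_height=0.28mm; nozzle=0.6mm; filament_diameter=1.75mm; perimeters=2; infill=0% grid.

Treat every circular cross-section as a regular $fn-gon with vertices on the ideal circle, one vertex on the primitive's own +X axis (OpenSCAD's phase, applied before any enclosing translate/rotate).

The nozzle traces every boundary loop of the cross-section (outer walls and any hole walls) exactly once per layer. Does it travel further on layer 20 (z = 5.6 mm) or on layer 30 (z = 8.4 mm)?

layer 30 (z = 8.4 mm)

Layer 20 (z = 5.6): the cone: at t=0.622 of its height the radius interpolates to r₁+(r₂−r₁)t = 2.878, giving a regular 16-gon of that circumradius (perimeter = 2·16·2.878·sin(180°/16) = 17.97 mm); the cube at (11, -3) does not reach this height (z outside [6.5, 28]); the cone at (14, 12) (r1=5.5→r2=4) has section circumradius 4.800 here — a regular 16-gon (perimeter = 2·16·4.800·sin(180°/16) = 29.97 mm); the r=4 cylinder at (5, 13) contributes a regular 16-gon of circumradius 4 (perimeter = 2·16·4.000·sin(180°/16) = 24.97 mm); Merging all regions: the 3 present regions are separate (no shared area or edge), so areas and boundary lengths simply add and each stays a separate island — boundary = 72.90 mm. So its perimeter = 72.90 mm. Layer 30 (z = 8.4): the cone: at t=0.933 of its height the radius interpolates to r₁+(r₂−r₁)t = 2.567, giving a regular 16-gon of that circumradius (perimeter = 2·16·2.567·sin(180°/16) = 16.02 mm); the cube at (11, -3) (footprint 30×29.5) is included at this height (perimeter 119.00 mm); the cone at (14, 12) is absent (z outside [3.5, 8]); the r=4 cylinder at (5, 13) contributes a regular 16-gon of circumradius 4 (perimeter = 2·16·4.000·sin(180°/16) = 24.97 mm); Merging all regions: the 3 present regions are separate (no shared area or edge), so areas and boundary lengths simply add and each stays a separate island — boundary = 159.99 mm. So its perimeter = 159.99 mm. Layer 30 is larger (159.99 vs 72.90 mm).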